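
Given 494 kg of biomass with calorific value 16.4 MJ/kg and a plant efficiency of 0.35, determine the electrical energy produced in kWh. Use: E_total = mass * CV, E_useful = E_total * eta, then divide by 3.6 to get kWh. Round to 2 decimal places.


Total energy = mass * CV = 494 * 16.4 = 8101.6 MJ
Useful energy = total * eta = 8101.6 * 0.35 = 2835.56 MJ
Convert to kWh: 2835.56 / 3.6
Useful energy = 787.66 kWh

787.66


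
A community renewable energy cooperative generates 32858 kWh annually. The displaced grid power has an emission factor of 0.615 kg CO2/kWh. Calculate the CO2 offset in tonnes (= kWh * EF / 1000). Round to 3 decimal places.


CO2 offset in kg = generation * emission_factor
CO2 offset = 32858 * 0.615 = 20207.67 kg
Convert to tonnes:
  CO2 offset = 20207.67 / 1000 = 20.208 tonnes

20.208


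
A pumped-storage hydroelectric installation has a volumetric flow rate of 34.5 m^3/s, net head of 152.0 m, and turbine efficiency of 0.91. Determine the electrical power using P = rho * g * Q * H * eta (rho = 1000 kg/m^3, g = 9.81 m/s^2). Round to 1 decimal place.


Apply the hydropower formula P = rho * g * Q * H * eta
rho * g = 1000 * 9.81 = 9810.0
P = 9810.0 * 34.5 * 152.0 * 0.91
P = 46813712.4 W

46813712.4


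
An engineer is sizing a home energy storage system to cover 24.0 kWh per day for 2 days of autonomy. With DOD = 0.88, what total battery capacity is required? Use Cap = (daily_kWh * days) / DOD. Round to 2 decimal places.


Total energy needed = daily * days = 24.0 * 2 = 48.0 kWh
Account for depth of discharge:
  Cap = total_energy / DOD = 48.0 / 0.88
  Cap = 54.55 kWh

54.55


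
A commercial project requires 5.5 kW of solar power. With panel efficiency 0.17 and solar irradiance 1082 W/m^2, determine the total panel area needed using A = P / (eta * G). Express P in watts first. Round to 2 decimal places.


Convert target power to watts: P = 5.5 * 1000 = 5500.0 W
Compute denominator: eta * G = 0.17 * 1082 = 183.94
Required area A = P / (eta * G) = 5500.0 / 183.94
A = 29.90 m^2

29.90


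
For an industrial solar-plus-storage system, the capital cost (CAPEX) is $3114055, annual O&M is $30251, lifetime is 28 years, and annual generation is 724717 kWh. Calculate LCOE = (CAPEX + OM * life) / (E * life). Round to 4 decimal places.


Total cost = CAPEX + OM * lifetime = 3114055 + 30251 * 28 = 3114055 + 847028 = 3961083
Total generation = annual * lifetime = 724717 * 28 = 20292076 kWh
LCOE = 3961083 / 20292076
LCOE = 0.1952 $/kWh

0.1952


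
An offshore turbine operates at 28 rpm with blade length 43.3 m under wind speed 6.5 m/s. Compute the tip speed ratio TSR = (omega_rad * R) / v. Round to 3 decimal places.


Convert rotational speed to rad/s:
  omega = 28 * 2 * pi / 60 = 2.9322 rad/s
Compute tip speed:
  v_tip = omega * R = 2.9322 * 43.3 = 126.962 m/s
Tip speed ratio:
  TSR = v_tip / v_wind = 126.962 / 6.5 = 19.533

19.533


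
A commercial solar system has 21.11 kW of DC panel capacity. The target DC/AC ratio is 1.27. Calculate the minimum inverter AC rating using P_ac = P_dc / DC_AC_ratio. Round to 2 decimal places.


The inverter AC capacity is determined by the DC/AC ratio.
Given: P_dc = 21.11 kW, DC/AC ratio = 1.27
P_ac = P_dc / ratio = 21.11 / 1.27
P_ac = 16.62 kW

16.62


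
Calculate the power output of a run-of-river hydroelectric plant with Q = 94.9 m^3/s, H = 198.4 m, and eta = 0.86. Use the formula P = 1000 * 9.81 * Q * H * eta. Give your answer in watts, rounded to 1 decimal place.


Apply the hydropower formula P = rho * g * Q * H * eta
rho * g = 1000 * 9.81 = 9810.0
P = 9810.0 * 94.9 * 198.4 * 0.86
P = 158845654.7 W

158845654.7


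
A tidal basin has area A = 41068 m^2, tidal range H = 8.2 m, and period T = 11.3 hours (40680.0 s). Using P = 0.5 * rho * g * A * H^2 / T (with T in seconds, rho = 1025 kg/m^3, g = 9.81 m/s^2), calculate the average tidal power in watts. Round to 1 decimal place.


Convert period to seconds: T = 11.3 * 3600 = 40680.0 s
H^2 = 8.2^2 = 67.24
P = 0.5 * rho * g * A * H^2 / T
P = 0.5 * 1025 * 9.81 * 41068 * 67.24 / 40680.0
P = 341281.8 W

341281.8


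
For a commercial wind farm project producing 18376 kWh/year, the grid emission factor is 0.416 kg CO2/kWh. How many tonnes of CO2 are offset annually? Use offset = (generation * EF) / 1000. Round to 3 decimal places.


CO2 offset in kg = generation * emission_factor
CO2 offset = 18376 * 0.416 = 7644.42 kg
Convert to tonnes:
  CO2 offset = 7644.42 / 1000 = 7.644 tonnes

7.644


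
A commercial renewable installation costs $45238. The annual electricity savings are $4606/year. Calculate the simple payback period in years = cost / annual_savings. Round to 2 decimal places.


Simple payback period = initial cost / annual savings
Payback = 45238 / 4606
Payback = 9.82 years

9.82


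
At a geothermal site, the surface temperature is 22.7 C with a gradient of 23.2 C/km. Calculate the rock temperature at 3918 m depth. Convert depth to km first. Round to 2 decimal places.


Convert depth to km: 3918 / 1000 = 3.918 km
Temperature increase = gradient * depth_km = 23.2 * 3.918 = 90.9 C
Temperature at depth = T_surface + delta_T = 22.7 + 90.9
T = 113.60 C

113.60


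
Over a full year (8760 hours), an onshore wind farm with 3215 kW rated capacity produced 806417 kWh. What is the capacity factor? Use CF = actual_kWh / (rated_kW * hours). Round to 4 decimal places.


Capacity factor = actual output / maximum possible output
Maximum possible = rated * hours = 3215 * 8760 = 28163400 kWh
CF = 806417 / 28163400
CF = 0.0286

0.0286


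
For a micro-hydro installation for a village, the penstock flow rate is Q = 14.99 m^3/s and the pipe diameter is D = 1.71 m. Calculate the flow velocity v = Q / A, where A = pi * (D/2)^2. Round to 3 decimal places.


Compute pipe cross-sectional area:
  A = pi * (D/2)^2 = pi * (1.71/2)^2 = 2.2966 m^2
Calculate velocity:
  v = Q / A = 14.99 / 2.2966
  v = 6.527 m/s

6.527


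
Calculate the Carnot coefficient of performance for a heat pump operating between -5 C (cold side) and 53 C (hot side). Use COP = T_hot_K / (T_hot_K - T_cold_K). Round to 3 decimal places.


Convert to Kelvin:
  T_hot = 53 + 273.15 = 326.15 K
  T_cold = -5 + 273.15 = 268.15 K
Apply Carnot COP formula:
  COP = T_hot_K / (T_hot_K - T_cold_K) = 326.15 / 58.0
  COP = 5.623

5.623


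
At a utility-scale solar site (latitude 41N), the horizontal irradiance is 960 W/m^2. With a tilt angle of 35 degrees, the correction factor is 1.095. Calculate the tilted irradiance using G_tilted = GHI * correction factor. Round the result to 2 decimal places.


Identify the given values:
  GHI = 960 W/m^2, tilt correction factor = 1.095
Apply the formula G_tilted = GHI * factor:
  G_tilted = 960 * 1.095
  G_tilted = 1051.20 W/m^2

1051.20


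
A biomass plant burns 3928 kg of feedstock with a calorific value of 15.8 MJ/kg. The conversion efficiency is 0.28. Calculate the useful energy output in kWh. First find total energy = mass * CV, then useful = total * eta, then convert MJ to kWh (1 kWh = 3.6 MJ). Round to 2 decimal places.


Total energy = mass * CV = 3928 * 15.8 = 62062.4 MJ
Useful energy = total * eta = 62062.4 * 0.28 = 17377.47 MJ
Convert to kWh: 17377.47 / 3.6
Useful energy = 4827.08 kWh

4827.08


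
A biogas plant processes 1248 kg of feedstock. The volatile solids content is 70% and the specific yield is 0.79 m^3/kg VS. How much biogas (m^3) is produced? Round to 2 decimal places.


Compute volatile solids:
  VS = mass * VS_fraction = 1248 * 0.7 = 873.6 kg
Calculate biogas volume:
  Biogas = VS * specific_yield = 873.6 * 0.79
  Biogas = 690.14 m^3

690.14


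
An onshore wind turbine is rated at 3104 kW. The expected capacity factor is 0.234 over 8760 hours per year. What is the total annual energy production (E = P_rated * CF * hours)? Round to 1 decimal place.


Annual energy = rated_kW * capacity_factor * hours_per_year
Given: P_rated = 3104 kW, CF = 0.234, hours = 8760
E = 3104 * 0.234 * 8760
E = 6362703.4 kWh

6362703.4


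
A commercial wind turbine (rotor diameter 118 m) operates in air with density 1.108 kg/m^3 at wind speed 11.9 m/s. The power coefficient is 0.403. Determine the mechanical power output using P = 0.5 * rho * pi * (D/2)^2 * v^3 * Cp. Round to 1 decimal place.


Step 1 -- Compute swept area:
  A = pi * (D/2)^2 = pi * (118/2)^2 = 10935.88 m^2
Step 2 -- Apply wind power equation:
  P = 0.5 * rho * A * v^3 * Cp
  v^3 = 11.9^3 = 1685.159
  P = 0.5 * 1.108 * 10935.88 * 1685.159 * 0.403
  P = 4114429.2 W

4114429.2


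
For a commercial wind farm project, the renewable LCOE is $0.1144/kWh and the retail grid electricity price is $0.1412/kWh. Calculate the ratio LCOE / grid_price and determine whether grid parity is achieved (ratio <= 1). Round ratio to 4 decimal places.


Compare LCOE to grid price:
  LCOE = $0.1144/kWh, Grid price = $0.1412/kWh
  Ratio = LCOE / grid_price = 0.1144 / 0.1412 = 0.8102
  Grid parity achieved (ratio <= 1)? yes

0.8102


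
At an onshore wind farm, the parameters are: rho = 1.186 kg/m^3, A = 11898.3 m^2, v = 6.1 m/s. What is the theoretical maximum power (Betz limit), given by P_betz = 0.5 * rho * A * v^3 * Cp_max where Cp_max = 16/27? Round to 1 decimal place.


The Betz coefficient Cp_max = 16/27 = 0.5926
v^3 = 6.1^3 = 226.981
P_betz = 0.5 * rho * A * v^3 * Cp_max
P_betz = 0.5 * 1.186 * 11898.3 * 226.981 * 0.5926
P_betz = 949041.8 W

949041.8


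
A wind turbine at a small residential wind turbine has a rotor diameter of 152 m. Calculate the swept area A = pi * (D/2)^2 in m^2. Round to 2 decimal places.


Compute the rotor radius:
  r = D / 2 = 152 / 2 = 76.0 m
Calculate swept area:
  A = pi * r^2 = pi * 76.0^2
  A = 18145.84 m^2

18145.84


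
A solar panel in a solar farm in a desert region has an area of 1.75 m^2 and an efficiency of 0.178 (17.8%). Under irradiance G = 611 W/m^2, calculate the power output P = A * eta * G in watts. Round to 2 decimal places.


Use the solar power formula P = A * eta * G.
Given: A = 1.75 m^2, eta = 0.178, G = 611 W/m^2
P = 1.75 * 0.178 * 611
P = 190.33 W

190.33


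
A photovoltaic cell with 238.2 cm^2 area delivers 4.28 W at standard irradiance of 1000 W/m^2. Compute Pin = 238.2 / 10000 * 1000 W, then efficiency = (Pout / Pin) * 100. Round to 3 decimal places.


First compute the input power:
  Pin = area_cm2 / 10000 * G = 238.2 / 10000 * 1000 = 23.82 W
Then compute efficiency:
  Efficiency = (Pout / Pin) * 100 = (4.28 / 23.82) * 100
  Efficiency = 17.968%

17.968


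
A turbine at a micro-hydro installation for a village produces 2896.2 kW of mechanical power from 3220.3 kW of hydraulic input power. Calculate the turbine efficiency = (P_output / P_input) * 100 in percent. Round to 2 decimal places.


Turbine efficiency = (output power / input power) * 100
eta = (2896.2 / 3220.3) * 100
eta = 89.94%

89.94


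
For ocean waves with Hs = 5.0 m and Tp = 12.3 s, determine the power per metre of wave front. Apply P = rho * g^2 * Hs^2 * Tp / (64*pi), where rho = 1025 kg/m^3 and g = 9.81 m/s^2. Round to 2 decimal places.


Apply wave power formula:
  g^2 = 9.81^2 = 96.2361
  Hs^2 = 5.0^2 = 25.0
  Numerator = rho * g^2 * Hs^2 * Tp = 1025 * 96.2361 * 25.0 * 12.3 = 30332415.77
  Denominator = 64 * pi = 201.0619
  P = 30332415.77 / 201.0619 = 150861.06 W/m

150861.06


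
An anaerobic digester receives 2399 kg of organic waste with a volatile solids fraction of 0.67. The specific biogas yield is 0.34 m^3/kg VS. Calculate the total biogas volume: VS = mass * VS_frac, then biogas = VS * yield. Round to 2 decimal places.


Compute volatile solids:
  VS = mass * VS_fraction = 2399 * 0.67 = 1607.33 kg
Calculate biogas volume:
  Biogas = VS * specific_yield = 1607.33 * 0.34
  Biogas = 546.49 m^3

546.49


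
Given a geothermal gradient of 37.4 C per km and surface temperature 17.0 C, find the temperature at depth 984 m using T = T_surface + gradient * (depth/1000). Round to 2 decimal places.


Convert depth to km: 984 / 1000 = 0.984 km
Temperature increase = gradient * depth_km = 37.4 * 0.984 = 36.8 C
Temperature at depth = T_surface + delta_T = 17.0 + 36.8
T = 53.80 C

53.80


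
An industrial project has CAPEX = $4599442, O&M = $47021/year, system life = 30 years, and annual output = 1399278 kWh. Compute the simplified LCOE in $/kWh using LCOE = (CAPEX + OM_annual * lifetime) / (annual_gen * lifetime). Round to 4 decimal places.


Total cost = CAPEX + OM * lifetime = 4599442 + 47021 * 30 = 4599442 + 1410630 = 6010072
Total generation = annual * lifetime = 1399278 * 30 = 41978340 kWh
LCOE = 6010072 / 41978340
LCOE = 0.1432 $/kWh

0.1432


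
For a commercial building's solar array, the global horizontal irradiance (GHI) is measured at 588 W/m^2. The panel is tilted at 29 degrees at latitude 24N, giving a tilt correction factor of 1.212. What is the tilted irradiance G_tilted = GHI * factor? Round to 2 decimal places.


Identify the given values:
  GHI = 588 W/m^2, tilt correction factor = 1.212
Apply the formula G_tilted = GHI * factor:
  G_tilted = 588 * 1.212
  G_tilted = 712.66 W/m^2

712.66


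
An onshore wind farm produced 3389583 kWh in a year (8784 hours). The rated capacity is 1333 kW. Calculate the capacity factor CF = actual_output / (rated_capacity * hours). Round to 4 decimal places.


Capacity factor = actual output / maximum possible output
Maximum possible = rated * hours = 1333 * 8784 = 11709072 kWh
CF = 3389583 / 11709072
CF = 0.2895

0.2895


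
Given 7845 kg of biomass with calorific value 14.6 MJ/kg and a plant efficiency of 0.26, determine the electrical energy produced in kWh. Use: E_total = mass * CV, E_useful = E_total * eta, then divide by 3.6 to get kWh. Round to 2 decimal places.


Total energy = mass * CV = 7845 * 14.6 = 114537.0 MJ
Useful energy = total * eta = 114537.0 * 0.26 = 29779.62 MJ
Convert to kWh: 29779.62 / 3.6
Useful energy = 8272.12 kWh

8272.12


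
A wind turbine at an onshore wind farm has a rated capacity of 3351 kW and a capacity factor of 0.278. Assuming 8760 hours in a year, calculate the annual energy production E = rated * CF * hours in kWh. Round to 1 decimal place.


Annual energy = rated_kW * capacity_factor * hours_per_year
Given: P_rated = 3351 kW, CF = 0.278, hours = 8760
E = 3351 * 0.278 * 8760
E = 8160623.3 kWh

8160623.3


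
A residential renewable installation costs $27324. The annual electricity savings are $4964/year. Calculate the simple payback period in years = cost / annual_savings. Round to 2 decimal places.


Simple payback period = initial cost / annual savings
Payback = 27324 / 4964
Payback = 5.50 years

5.50


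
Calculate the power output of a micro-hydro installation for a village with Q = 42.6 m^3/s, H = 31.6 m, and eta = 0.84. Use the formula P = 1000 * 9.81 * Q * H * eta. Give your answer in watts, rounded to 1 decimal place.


Apply the hydropower formula P = rho * g * Q * H * eta
rho * g = 1000 * 9.81 = 9810.0
P = 9810.0 * 42.6 * 31.6 * 0.84
P = 11092896.9 W

11092896.9


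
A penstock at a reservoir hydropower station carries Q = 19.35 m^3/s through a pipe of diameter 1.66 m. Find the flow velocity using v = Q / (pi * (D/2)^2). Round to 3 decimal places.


Compute pipe cross-sectional area:
  A = pi * (D/2)^2 = pi * (1.66/2)^2 = 2.1642 m^2
Calculate velocity:
  v = Q / A = 19.35 / 2.1642
  v = 8.941 m/s

8.941


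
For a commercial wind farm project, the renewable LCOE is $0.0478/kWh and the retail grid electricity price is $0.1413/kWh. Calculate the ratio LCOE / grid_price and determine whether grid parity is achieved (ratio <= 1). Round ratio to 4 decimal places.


Compare LCOE to grid price:
  LCOE = $0.0478/kWh, Grid price = $0.1413/kWh
  Ratio = LCOE / grid_price = 0.0478 / 0.1413 = 0.3383
  Grid parity achieved (ratio <= 1)? yes

0.3383


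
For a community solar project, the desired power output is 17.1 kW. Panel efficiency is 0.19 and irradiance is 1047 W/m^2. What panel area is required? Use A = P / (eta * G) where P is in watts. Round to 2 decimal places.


Convert target power to watts: P = 17.1 * 1000 = 17100.0 W
Compute denominator: eta * G = 0.19 * 1047 = 198.93
Required area A = P / (eta * G) = 17100.0 / 198.93
A = 85.96 m^2

85.96


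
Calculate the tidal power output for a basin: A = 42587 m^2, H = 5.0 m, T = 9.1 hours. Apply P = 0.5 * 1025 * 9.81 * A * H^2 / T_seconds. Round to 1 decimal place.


Convert period to seconds: T = 9.1 * 3600 = 32760.0 s
H^2 = 5.0^2 = 25.0
P = 0.5 * rho * g * A * H^2 / T
P = 0.5 * 1025 * 9.81 * 42587 * 25.0 / 32760.0
P = 163394.0 W

163394.0


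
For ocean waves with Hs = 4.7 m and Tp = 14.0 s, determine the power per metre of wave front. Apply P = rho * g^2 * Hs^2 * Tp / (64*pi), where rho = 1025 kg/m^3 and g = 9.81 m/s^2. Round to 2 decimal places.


Apply wave power formula:
  g^2 = 9.81^2 = 96.2361
  Hs^2 = 4.7^2 = 22.09
  Numerator = rho * g^2 * Hs^2 * Tp = 1025 * 96.2361 * 22.09 * 14.0 = 30506025.69
  Denominator = 64 * pi = 201.0619
  P = 30506025.69 / 201.0619 = 151724.52 W/m

151724.52


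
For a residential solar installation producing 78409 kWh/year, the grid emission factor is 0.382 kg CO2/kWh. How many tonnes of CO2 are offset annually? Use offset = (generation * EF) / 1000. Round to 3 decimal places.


CO2 offset in kg = generation * emission_factor
CO2 offset = 78409 * 0.382 = 29952.24 kg
Convert to tonnes:
  CO2 offset = 29952.24 / 1000 = 29.952 tonnes

29.952


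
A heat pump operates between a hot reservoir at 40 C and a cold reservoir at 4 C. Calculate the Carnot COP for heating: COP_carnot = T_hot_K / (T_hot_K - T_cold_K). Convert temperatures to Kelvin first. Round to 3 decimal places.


Convert to Kelvin:
  T_hot = 40 + 273.15 = 313.15 K
  T_cold = 4 + 273.15 = 277.15 K
Apply Carnot COP formula:
  COP = T_hot_K / (T_hot_K - T_cold_K) = 313.15 / 36.0
  COP = 8.699

8.699


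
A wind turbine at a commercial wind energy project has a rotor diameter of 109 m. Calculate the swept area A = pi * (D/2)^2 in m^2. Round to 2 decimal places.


Compute the rotor radius:
  r = D / 2 = 109 / 2 = 54.5 m
Calculate swept area:
  A = pi * r^2 = pi * 54.5^2
  A = 9331.32 m^2

9331.32


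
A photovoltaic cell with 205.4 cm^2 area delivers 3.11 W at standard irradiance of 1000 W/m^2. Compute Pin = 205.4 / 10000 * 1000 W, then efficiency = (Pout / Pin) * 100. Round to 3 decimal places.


First compute the input power:
  Pin = area_cm2 / 10000 * G = 205.4 / 10000 * 1000 = 20.54 W
Then compute efficiency:
  Efficiency = (Pout / Pin) * 100 = (3.11 / 20.54) * 100
  Efficiency = 15.141%

15.141


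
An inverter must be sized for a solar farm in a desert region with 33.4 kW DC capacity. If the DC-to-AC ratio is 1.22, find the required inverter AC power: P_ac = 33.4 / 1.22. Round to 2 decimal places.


The inverter AC capacity is determined by the DC/AC ratio.
Given: P_dc = 33.4 kW, DC/AC ratio = 1.22
P_ac = P_dc / ratio = 33.4 / 1.22
P_ac = 27.38 kW

27.38


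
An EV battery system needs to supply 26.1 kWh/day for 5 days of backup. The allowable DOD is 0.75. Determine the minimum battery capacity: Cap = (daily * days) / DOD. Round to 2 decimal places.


Total energy needed = daily * days = 26.1 * 5 = 130.5 kWh
Account for depth of discharge:
  Cap = total_energy / DOD = 130.5 / 0.75
  Cap = 174.00 kWh

174.00


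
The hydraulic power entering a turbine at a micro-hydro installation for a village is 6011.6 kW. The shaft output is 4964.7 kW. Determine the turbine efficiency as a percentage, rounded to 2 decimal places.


Turbine efficiency = (output power / input power) * 100
eta = (4964.7 / 6011.6) * 100
eta = 82.59%

82.59


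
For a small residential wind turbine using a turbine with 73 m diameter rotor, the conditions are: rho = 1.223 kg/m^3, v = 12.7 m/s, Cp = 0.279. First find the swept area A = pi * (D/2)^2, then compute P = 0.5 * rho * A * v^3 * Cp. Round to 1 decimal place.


Step 1 -- Compute swept area:
  A = pi * (D/2)^2 = pi * (73/2)^2 = 4185.39 m^2
Step 2 -- Apply wind power equation:
  P = 0.5 * rho * A * v^3 * Cp
  v^3 = 12.7^3 = 2048.383
  P = 0.5 * 1.223 * 4185.39 * 2048.383 * 0.279
  P = 1462673.6 W

1462673.6


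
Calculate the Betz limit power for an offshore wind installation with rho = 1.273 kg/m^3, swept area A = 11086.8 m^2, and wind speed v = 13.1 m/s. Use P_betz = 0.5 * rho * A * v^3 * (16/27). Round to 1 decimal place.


The Betz coefficient Cp_max = 16/27 = 0.5926
v^3 = 13.1^3 = 2248.091
P_betz = 0.5 * rho * A * v^3 * Cp_max
P_betz = 0.5 * 1.273 * 11086.8 * 2248.091 * 0.5926
P_betz = 9401014.6 W

9401014.6


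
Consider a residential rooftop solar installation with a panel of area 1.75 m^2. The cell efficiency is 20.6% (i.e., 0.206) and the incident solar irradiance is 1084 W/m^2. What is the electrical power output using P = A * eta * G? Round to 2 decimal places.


Use the solar power formula P = A * eta * G.
Given: A = 1.75 m^2, eta = 0.206, G = 1084 W/m^2
P = 1.75 * 0.206 * 1084
P = 390.78 W

390.78


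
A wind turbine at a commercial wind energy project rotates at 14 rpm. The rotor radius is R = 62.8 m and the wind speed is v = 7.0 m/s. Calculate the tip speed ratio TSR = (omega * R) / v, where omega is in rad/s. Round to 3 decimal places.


Convert rotational speed to rad/s:
  omega = 14 * 2 * pi / 60 = 1.4661 rad/s
Compute tip speed:
  v_tip = omega * R = 1.4661 * 62.8 = 92.07 m/s
Tip speed ratio:
  TSR = v_tip / v_wind = 92.07 / 7.0 = 13.153

13.153


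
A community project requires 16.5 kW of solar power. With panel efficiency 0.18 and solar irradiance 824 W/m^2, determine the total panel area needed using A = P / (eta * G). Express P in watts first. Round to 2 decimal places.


Convert target power to watts: P = 16.5 * 1000 = 16500.0 W
Compute denominator: eta * G = 0.18 * 824 = 148.32
Required area A = P / (eta * G) = 16500.0 / 148.32
A = 111.25 m^2

111.25


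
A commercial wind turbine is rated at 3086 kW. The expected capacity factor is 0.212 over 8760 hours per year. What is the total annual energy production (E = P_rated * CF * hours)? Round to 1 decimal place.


Annual energy = rated_kW * capacity_factor * hours_per_year
Given: P_rated = 3086 kW, CF = 0.212, hours = 8760
E = 3086 * 0.212 * 8760
E = 5731072.3 kWh

5731072.3


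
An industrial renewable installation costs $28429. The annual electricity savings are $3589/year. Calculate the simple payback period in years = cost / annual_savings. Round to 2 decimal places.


Simple payback period = initial cost / annual savings
Payback = 28429 / 3589
Payback = 7.92 years

7.92


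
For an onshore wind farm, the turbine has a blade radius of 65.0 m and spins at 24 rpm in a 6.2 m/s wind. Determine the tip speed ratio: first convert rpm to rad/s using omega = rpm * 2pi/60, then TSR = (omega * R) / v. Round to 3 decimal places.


Convert rotational speed to rad/s:
  omega = 24 * 2 * pi / 60 = 2.5133 rad/s
Compute tip speed:
  v_tip = omega * R = 2.5133 * 65.0 = 163.363 m/s
Tip speed ratio:
  TSR = v_tip / v_wind = 163.363 / 6.2 = 26.349

26.349


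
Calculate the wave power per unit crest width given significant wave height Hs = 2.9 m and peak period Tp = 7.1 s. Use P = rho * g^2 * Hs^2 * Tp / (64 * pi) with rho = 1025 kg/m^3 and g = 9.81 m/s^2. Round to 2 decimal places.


Apply wave power formula:
  g^2 = 9.81^2 = 96.2361
  Hs^2 = 2.9^2 = 8.41
  Numerator = rho * g^2 * Hs^2 * Tp = 1025 * 96.2361 * 8.41 * 7.1 = 5890012.61
  Denominator = 64 * pi = 201.0619
  P = 5890012.61 / 201.0619 = 29294.52 W/m

29294.52


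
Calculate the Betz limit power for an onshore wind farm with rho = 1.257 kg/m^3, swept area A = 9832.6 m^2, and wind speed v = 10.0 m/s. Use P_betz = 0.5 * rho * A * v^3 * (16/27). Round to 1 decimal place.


The Betz coefficient Cp_max = 16/27 = 0.5926
v^3 = 10.0^3 = 1000.0
P_betz = 0.5 * rho * A * v^3 * Cp_max
P_betz = 0.5 * 1.257 * 9832.6 * 1000.0 * 0.5926
P_betz = 3662097.2 W

3662097.2


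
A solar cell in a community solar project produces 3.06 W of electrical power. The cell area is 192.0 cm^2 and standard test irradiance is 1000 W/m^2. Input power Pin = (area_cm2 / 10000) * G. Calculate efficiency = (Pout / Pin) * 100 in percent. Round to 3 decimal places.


First compute the input power:
  Pin = area_cm2 / 10000 * G = 192.0 / 10000 * 1000 = 19.2 W
Then compute efficiency:
  Efficiency = (Pout / Pin) * 100 = (3.06 / 19.2) * 100
  Efficiency = 15.938%

15.938


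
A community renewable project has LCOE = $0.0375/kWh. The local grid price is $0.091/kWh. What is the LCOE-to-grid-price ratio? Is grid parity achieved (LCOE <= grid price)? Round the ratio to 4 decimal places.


Compare LCOE to grid price:
  LCOE = $0.0375/kWh, Grid price = $0.091/kWh
  Ratio = LCOE / grid_price = 0.0375 / 0.091 = 0.4121
  Grid parity achieved (ratio <= 1)? yes

0.4121


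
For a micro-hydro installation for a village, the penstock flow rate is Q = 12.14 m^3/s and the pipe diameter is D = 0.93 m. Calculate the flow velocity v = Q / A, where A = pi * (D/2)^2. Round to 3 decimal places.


Compute pipe cross-sectional area:
  A = pi * (D/2)^2 = pi * (0.93/2)^2 = 0.6793 m^2
Calculate velocity:
  v = Q / A = 12.14 / 0.6793
  v = 17.872 m/s

17.872


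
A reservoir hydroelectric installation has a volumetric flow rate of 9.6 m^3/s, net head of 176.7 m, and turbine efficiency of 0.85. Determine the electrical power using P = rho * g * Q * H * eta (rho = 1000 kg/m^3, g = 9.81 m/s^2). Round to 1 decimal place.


Apply the hydropower formula P = rho * g * Q * H * eta
rho * g = 1000 * 9.81 = 9810.0
P = 9810.0 * 9.6 * 176.7 * 0.85
P = 14144764.3 W

14144764.3


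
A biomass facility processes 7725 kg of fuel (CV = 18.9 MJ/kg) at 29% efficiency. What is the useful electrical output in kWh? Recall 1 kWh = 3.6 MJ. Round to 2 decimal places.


Total energy = mass * CV = 7725 * 18.9 = 146002.5 MJ
Useful energy = total * eta = 146002.5 * 0.29 = 42340.73 MJ
Convert to kWh: 42340.73 / 3.6
Useful energy = 11761.31 kWh

11761.31


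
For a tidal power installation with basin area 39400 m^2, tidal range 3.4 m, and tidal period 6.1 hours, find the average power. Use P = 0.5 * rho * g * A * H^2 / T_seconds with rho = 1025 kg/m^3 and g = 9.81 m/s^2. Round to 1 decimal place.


Convert period to seconds: T = 6.1 * 3600 = 21960.0 s
H^2 = 3.4^2 = 11.56
P = 0.5 * rho * g * A * H^2 / T
P = 0.5 * 1025 * 9.81 * 39400 * 11.56 / 21960.0
P = 104276.1 W

104276.1


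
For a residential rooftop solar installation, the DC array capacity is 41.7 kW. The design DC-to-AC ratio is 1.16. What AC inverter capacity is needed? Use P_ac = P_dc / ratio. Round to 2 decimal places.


The inverter AC capacity is determined by the DC/AC ratio.
Given: P_dc = 41.7 kW, DC/AC ratio = 1.16
P_ac = P_dc / ratio = 41.7 / 1.16
P_ac = 35.95 kW

35.95


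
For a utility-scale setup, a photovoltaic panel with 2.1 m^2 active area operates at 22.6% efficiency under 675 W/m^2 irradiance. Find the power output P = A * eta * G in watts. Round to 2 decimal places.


Use the solar power formula P = A * eta * G.
Given: A = 2.1 m^2, eta = 0.226, G = 675 W/m^2
P = 2.1 * 0.226 * 675
P = 320.36 W

320.36


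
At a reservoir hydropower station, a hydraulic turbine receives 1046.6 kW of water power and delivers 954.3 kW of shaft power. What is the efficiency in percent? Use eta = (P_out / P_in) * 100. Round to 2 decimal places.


Turbine efficiency = (output power / input power) * 100
eta = (954.3 / 1046.6) * 100
eta = 91.18%

91.18


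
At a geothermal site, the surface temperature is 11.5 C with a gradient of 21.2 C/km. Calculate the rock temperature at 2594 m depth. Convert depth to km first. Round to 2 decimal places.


Convert depth to km: 2594 / 1000 = 2.594 km
Temperature increase = gradient * depth_km = 21.2 * 2.594 = 54.99 C
Temperature at depth = T_surface + delta_T = 11.5 + 54.99
T = 66.49 C

66.49


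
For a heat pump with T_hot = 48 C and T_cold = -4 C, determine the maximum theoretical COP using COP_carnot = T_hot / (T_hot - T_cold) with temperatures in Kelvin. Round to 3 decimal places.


Convert to Kelvin:
  T_hot = 48 + 273.15 = 321.15 K
  T_cold = -4 + 273.15 = 269.15 K
Apply Carnot COP formula:
  COP = T_hot_K / (T_hot_K - T_cold_K) = 321.15 / 52.0
  COP = 6.176

6.176


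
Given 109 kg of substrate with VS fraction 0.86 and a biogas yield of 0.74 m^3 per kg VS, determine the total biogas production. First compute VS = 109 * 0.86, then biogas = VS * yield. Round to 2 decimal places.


Compute volatile solids:
  VS = mass * VS_fraction = 109 * 0.86 = 93.74 kg
Calculate biogas volume:
  Biogas = VS * specific_yield = 93.74 * 0.74
  Biogas = 69.37 m^3

69.37


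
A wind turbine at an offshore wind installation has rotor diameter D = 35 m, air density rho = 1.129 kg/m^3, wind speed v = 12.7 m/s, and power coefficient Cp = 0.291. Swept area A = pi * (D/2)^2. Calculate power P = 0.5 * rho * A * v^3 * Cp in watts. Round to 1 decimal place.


Step 1 -- Compute swept area:
  A = pi * (D/2)^2 = pi * (35/2)^2 = 962.11 m^2
Step 2 -- Apply wind power equation:
  P = 0.5 * rho * A * v^3 * Cp
  v^3 = 12.7^3 = 2048.383
  P = 0.5 * 1.129 * 962.11 * 2048.383 * 0.291
  P = 323738.3 W

323738.3


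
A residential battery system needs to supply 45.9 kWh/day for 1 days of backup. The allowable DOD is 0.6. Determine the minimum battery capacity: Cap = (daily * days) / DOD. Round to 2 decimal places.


Total energy needed = daily * days = 45.9 * 1 = 45.9 kWh
Account for depth of discharge:
  Cap = total_energy / DOD = 45.9 / 0.6
  Cap = 76.50 kWh

76.50


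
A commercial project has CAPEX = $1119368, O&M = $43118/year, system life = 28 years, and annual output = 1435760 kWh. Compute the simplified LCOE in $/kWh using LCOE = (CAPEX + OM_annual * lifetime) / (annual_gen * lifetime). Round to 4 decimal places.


Total cost = CAPEX + OM * lifetime = 1119368 + 43118 * 28 = 1119368 + 1207304 = 2326672
Total generation = annual * lifetime = 1435760 * 28 = 40201280 kWh
LCOE = 2326672 / 40201280
LCOE = 0.0579 $/kWh

0.0579


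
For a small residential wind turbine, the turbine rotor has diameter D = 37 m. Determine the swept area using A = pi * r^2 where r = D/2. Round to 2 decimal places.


Compute the rotor radius:
  r = D / 2 = 37 / 2 = 18.5 m
Calculate swept area:
  A = pi * r^2 = pi * 18.5^2
  A = 1075.21 m^2

1075.21


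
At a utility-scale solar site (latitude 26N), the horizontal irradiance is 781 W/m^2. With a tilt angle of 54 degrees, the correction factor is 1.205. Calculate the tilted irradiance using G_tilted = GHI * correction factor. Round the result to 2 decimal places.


Identify the given values:
  GHI = 781 W/m^2, tilt correction factor = 1.205
Apply the formula G_tilted = GHI * factor:
  G_tilted = 781 * 1.205
  G_tilted = 941.11 W/m^2

941.11


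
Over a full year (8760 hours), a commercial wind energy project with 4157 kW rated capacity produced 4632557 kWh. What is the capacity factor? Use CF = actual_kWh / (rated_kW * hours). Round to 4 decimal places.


Capacity factor = actual output / maximum possible output
Maximum possible = rated * hours = 4157 * 8760 = 36415320 kWh
CF = 4632557 / 36415320
CF = 0.1272

0.1272


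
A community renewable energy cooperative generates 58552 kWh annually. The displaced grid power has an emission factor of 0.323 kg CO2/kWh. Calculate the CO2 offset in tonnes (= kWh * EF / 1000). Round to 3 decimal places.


CO2 offset in kg = generation * emission_factor
CO2 offset = 58552 * 0.323 = 18912.3 kg
Convert to tonnes:
  CO2 offset = 18912.3 / 1000 = 18.912 tonnes

18.912


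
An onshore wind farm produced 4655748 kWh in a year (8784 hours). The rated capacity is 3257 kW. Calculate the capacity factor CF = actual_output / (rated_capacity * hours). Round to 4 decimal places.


Capacity factor = actual output / maximum possible output
Maximum possible = rated * hours = 3257 * 8784 = 28609488 kWh
CF = 4655748 / 28609488
CF = 0.1627

0.1627


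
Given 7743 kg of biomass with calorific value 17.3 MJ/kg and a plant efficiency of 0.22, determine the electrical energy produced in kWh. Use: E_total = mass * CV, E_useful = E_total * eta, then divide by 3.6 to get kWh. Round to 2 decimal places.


Total energy = mass * CV = 7743 * 17.3 = 133953.9 MJ
Useful energy = total * eta = 133953.9 * 0.22 = 29469.86 MJ
Convert to kWh: 29469.86 / 3.6
Useful energy = 8186.07 kWh

8186.07


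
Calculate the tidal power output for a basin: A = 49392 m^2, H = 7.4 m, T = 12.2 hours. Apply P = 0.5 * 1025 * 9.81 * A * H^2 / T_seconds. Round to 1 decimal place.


Convert period to seconds: T = 12.2 * 3600 = 43920.0 s
H^2 = 7.4^2 = 54.76
P = 0.5 * rho * g * A * H^2 / T
P = 0.5 * 1025 * 9.81 * 49392 * 54.76 / 43920.0
P = 309614.0 W

309614.0


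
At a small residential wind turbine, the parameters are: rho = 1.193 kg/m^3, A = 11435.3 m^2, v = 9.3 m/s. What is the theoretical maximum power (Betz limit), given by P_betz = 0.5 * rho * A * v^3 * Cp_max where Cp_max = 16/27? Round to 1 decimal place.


The Betz coefficient Cp_max = 16/27 = 0.5926
v^3 = 9.3^3 = 804.357
P_betz = 0.5 * rho * A * v^3 * Cp_max
P_betz = 0.5 * 1.193 * 11435.3 * 804.357 * 0.5926
P_betz = 3251345.1 W

3251345.1


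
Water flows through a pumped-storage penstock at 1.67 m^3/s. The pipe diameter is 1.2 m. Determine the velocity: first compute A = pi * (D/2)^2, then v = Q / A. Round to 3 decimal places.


Compute pipe cross-sectional area:
  A = pi * (D/2)^2 = pi * (1.2/2)^2 = 1.131 m^2
Calculate velocity:
  v = Q / A = 1.67 / 1.131
  v = 1.477 m/s

1.477


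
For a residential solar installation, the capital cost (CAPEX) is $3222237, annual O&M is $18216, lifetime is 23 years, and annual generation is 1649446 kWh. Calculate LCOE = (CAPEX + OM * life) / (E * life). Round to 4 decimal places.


Total cost = CAPEX + OM * lifetime = 3222237 + 18216 * 23 = 3222237 + 418968 = 3641205
Total generation = annual * lifetime = 1649446 * 23 = 37937258 kWh
LCOE = 3641205 / 37937258
LCOE = 0.0960 $/kWh

0.0960


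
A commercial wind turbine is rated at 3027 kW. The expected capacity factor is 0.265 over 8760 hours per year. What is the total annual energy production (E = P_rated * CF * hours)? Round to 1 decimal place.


Annual energy = rated_kW * capacity_factor * hours_per_year
Given: P_rated = 3027 kW, CF = 0.265, hours = 8760
E = 3027 * 0.265 * 8760
E = 7026877.8 kWh

7026877.8


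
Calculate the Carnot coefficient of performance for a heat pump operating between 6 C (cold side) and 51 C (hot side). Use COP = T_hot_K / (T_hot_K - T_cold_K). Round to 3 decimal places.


Convert to Kelvin:
  T_hot = 51 + 273.15 = 324.15 K
  T_cold = 6 + 273.15 = 279.15 K
Apply Carnot COP formula:
  COP = T_hot_K / (T_hot_K - T_cold_K) = 324.15 / 45.0
  COP = 7.203

7.203


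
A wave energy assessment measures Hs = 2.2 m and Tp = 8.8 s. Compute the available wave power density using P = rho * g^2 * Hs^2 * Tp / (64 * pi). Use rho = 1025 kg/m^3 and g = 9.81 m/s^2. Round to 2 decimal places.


Apply wave power formula:
  g^2 = 9.81^2 = 96.2361
  Hs^2 = 2.2^2 = 4.84
  Numerator = rho * g^2 * Hs^2 * Tp = 1025 * 96.2361 * 4.84 * 8.8 = 4201360.17
  Denominator = 64 * pi = 201.0619
  P = 4201360.17 / 201.0619 = 20895.85 W/m

20895.85


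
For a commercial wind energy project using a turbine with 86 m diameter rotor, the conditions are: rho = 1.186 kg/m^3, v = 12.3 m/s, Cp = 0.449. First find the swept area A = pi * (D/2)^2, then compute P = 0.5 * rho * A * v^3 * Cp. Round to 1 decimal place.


Step 1 -- Compute swept area:
  A = pi * (D/2)^2 = pi * (86/2)^2 = 5808.8 m^2
Step 2 -- Apply wind power equation:
  P = 0.5 * rho * A * v^3 * Cp
  v^3 = 12.3^3 = 1860.867
  P = 0.5 * 1.186 * 5808.8 * 1860.867 * 0.449
  P = 2878081.9 W

2878081.9


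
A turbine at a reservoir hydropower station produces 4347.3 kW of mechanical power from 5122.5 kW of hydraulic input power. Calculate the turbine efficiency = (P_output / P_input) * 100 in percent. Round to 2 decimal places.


Turbine efficiency = (output power / input power) * 100
eta = (4347.3 / 5122.5) * 100
eta = 84.87%

84.87


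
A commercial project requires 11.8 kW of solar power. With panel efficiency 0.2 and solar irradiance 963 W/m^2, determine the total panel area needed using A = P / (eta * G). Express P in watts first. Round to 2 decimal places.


Convert target power to watts: P = 11.8 * 1000 = 11800.0 W
Compute denominator: eta * G = 0.2 * 963 = 192.6
Required area A = P / (eta * G) = 11800.0 / 192.6
A = 61.27 m^2

61.27


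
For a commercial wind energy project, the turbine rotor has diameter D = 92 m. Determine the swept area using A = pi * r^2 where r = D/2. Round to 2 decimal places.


Compute the rotor radius:
  r = D / 2 = 92 / 2 = 46.0 m
Calculate swept area:
  A = pi * r^2 = pi * 46.0^2
  A = 6647.61 m^2

6647.61


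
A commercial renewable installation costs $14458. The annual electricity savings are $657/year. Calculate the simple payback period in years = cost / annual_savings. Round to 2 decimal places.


Simple payback period = initial cost / annual savings
Payback = 14458 / 657
Payback = 22.01 years

22.01


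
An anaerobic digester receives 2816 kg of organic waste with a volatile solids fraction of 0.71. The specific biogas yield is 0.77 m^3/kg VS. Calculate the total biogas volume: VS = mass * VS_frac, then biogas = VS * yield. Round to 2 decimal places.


Compute volatile solids:
  VS = mass * VS_fraction = 2816 * 0.71 = 1999.36 kg
Calculate biogas volume:
  Biogas = VS * specific_yield = 1999.36 * 0.77
  Biogas = 1539.51 m^3

1539.51


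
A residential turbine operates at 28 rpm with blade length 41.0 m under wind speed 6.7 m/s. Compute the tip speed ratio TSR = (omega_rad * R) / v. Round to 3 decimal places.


Convert rotational speed to rad/s:
  omega = 28 * 2 * pi / 60 = 2.9322 rad/s
Compute tip speed:
  v_tip = omega * R = 2.9322 * 41.0 = 120.218 m/s
Tip speed ratio:
  TSR = v_tip / v_wind = 120.218 / 6.7 = 17.943

17.943


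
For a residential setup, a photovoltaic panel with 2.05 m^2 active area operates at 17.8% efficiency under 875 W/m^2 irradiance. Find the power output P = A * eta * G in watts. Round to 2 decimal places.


Use the solar power formula P = A * eta * G.
Given: A = 2.05 m^2, eta = 0.178, G = 875 W/m^2
P = 2.05 * 0.178 * 875
P = 319.29 W

319.29


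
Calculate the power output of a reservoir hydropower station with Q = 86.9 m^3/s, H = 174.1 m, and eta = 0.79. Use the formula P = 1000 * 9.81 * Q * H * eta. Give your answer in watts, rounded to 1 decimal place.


Apply the hydropower formula P = rho * g * Q * H * eta
rho * g = 1000 * 9.81 = 9810.0
P = 9810.0 * 86.9 * 174.1 * 0.79
P = 117250484.6 W

117250484.6


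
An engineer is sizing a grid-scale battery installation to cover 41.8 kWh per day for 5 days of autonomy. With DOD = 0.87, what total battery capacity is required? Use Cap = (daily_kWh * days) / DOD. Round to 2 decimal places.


Total energy needed = daily * days = 41.8 * 5 = 209.0 kWh
Account for depth of discharge:
  Cap = total_energy / DOD = 209.0 / 0.87
  Cap = 240.23 kWh

240.23


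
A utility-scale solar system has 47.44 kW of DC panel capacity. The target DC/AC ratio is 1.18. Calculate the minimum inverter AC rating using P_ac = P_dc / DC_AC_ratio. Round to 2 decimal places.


The inverter AC capacity is determined by the DC/AC ratio.
Given: P_dc = 47.44 kW, DC/AC ratio = 1.18
P_ac = P_dc / ratio = 47.44 / 1.18
P_ac = 40.20 kW

40.20


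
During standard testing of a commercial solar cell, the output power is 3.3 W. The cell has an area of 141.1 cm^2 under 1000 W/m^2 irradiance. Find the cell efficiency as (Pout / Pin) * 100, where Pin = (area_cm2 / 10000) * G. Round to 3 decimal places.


First compute the input power:
  Pin = area_cm2 / 10000 * G = 141.1 / 10000 * 1000 = 14.11 W
Then compute efficiency:
  Efficiency = (Pout / Pin) * 100 = (3.3 / 14.11) * 100
  Efficiency = 23.388%

23.388


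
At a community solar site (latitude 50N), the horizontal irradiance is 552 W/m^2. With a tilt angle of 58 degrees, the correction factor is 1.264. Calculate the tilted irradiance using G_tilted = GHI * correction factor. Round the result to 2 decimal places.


Identify the given values:
  GHI = 552 W/m^2, tilt correction factor = 1.264
Apply the formula G_tilted = GHI * factor:
  G_tilted = 552 * 1.264
  G_tilted = 697.73 W/m^2

697.73
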